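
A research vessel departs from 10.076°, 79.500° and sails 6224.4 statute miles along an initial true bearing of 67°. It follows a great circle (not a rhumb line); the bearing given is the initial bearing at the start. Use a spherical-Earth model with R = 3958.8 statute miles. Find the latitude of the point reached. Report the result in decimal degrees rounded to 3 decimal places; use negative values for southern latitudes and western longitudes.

latitude 22.609°

Angular distance δ = d/R = 6224.4 / 3958.8 = 1.572295 rad.
Converting: φ₁ = 0.175859 rad, θ = 1.169371 rad.
Destination latitude: φ₂ = arcsin( sin φ₁ cos δ + cos φ₁ sin δ cos θ ) = arcsin(0.384442) = 22.609°.
For the longitude increment, Δλ = atan2( sin θ sin δ cos φ₁, cos δ − sin φ₁ sin φ₂ ) = atan2(0.906306, -0.068758) = 94.339°.
λ₂ = λ₁ + Δλ = 173.839°.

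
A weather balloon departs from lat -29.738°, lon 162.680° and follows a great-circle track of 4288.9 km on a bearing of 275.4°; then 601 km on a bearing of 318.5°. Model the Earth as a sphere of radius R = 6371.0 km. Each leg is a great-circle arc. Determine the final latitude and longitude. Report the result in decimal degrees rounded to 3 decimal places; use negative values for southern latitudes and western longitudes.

latitude -15.602°, longitude 117.722°

Apply the spherical direct solution leg by leg, carrying full precision between legs.
Leg 1: from (-29.738°, 162.680°), δ = 4288.9/6371 = 0.673191 rad, θ = 275.4° → φ = -19.686°, λ = 121.437°.
Leg 2: from (-19.686°, 121.437°), δ = 601/6371 = 0.094334 rad, θ = 318.5° → φ = -15.602°, λ = 117.722°.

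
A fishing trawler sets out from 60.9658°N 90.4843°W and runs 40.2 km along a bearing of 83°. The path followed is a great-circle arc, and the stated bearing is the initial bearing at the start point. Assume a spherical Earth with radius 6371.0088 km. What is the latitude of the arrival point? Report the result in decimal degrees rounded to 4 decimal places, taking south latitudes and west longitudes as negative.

Central angle δ = d/R = 0.006310 rad.
With φ₁ = 60.9658° = 1.064054 rad and θ = 83° = 1.448623 rad:
Destination latitude: φ₂ = arcsin( sin φ₁ cos δ + cos φ₁ sin δ cos θ ) = arcsin(0.874686) = 61.0078°.
Then Δλ = atan2(0.003040, 0.235216) = 0.012922 rad, from sin θ sin δ cos φ₁ over cos δ − sin φ₁ sin φ₂.
λ₂ = λ₁ + Δλ = -89.7440°.

latitude 61.0078°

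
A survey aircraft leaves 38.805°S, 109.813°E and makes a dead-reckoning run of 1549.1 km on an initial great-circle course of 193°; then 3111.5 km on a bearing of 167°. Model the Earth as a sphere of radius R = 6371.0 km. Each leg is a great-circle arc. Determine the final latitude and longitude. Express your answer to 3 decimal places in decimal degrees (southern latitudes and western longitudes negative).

latitude -78.027°, longitude 135.318°

Apply the spherical direct solution leg by leg, carrying full precision between legs.
Leg 1: from (-38.805°, 109.813°), δ = 1549.1/6371 = 0.243149 rad, θ = 193° → φ = -52.284°, λ = 104.734°.
Leg 2: from (-52.284°, 104.734°), δ = 3111.5/6371 = 0.488385 rad, θ = 167° → φ = -78.027°, λ = 135.318°.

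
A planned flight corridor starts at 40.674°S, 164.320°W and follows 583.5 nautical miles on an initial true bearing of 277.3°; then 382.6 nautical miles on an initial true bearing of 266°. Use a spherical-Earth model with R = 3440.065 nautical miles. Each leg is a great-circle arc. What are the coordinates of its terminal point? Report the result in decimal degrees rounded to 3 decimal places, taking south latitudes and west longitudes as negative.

Apply the spherical direct solution leg by leg, carrying full precision between legs.
Leg 1: from (-40.674°, -164.320°), δ = 583.5/3440.065 = 0.169619 rad, θ = 277.3° → φ = -38.765°, λ = -176.720°.
Leg 2: from (-38.765°, -176.720°), δ = 382.6/3440.065 = 0.111219 rad, θ = 266° → φ = -38.925°, λ = 175.098°.

latitude -38.925°, longitude 175.098°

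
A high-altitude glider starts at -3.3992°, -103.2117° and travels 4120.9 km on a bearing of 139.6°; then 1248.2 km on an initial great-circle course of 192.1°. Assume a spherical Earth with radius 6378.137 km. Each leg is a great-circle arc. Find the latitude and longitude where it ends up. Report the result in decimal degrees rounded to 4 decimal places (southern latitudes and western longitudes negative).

Apply the spherical direct solution leg by leg, carrying full precision between legs.
Leg 1: from (-3.3992°, -103.2117°), δ = 4120.9/6378.137 = 0.646098 rad, θ = 139.6° → φ = -30.3339°, λ = -76.3324°.
Leg 2: from (-30.3339°, -76.3324°), δ = 1248.2/6378.137 = 0.195700 rad, θ = 192.1° → φ = -41.2618°, λ = -79.4408°.

latitude -41.2618°, longitude -79.4408°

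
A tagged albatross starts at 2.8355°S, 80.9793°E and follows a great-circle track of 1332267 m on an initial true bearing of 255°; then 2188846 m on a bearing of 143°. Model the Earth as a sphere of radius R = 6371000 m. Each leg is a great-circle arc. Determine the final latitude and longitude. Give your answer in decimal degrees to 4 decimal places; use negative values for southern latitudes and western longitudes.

latitude -21.3277°, longitude 81.9198°

Apply the spherical direct solution leg by leg, carrying full precision between legs.
Leg 1: from (-2.8355°, 80.9793°), δ = 1332267/6371000 = 0.209114 rad, θ = 255° → φ = -5.8575°, λ = 69.3504°.
Leg 2: from (-5.8575°, 69.3504°), δ = 2188846/6371000 = 0.343564 rad, θ = 143° → φ = -21.3277°, λ = 81.9198°.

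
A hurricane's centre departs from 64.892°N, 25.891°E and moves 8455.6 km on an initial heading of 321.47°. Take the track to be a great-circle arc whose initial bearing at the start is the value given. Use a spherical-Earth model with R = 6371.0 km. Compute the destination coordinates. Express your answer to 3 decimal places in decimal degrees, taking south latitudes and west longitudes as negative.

The arc subtends δ = 8455.6/6371 = 1.327201 rad at the centre.
With φ₁ = 64.892° = 1.132579 rad and θ = 321.47° = 5.610710 rad:
Applying the spherical law of cosines for sides, sin φ₂ = sin φ₁ cos δ + cos φ₁ sin δ cos θ = 0.540545, so φ₂ = 32.721°.
Δλ = atan2( sin θ sin δ cos φ₁ , cos δ − sin φ₁ sin φ₂ ) = atan2(-0.256519, -0.248276) = -2.339866 rad = -134.064°.
λ₂ = 25.891° + -134.064° = -108.173°.

latitude 32.721°, longitude -108.173°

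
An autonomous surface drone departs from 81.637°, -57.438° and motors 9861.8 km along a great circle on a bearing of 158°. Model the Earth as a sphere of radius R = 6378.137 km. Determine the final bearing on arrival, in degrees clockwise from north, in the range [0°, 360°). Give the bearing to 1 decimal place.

δ = 9861.8/6378.137 = 1.546188 rad (88.5901°).
Converting: φ₁ = 1.424834 rad, θ = 2.757620 rad.
Applying the spherical law of cosines for sides, sin φ₂ = sin φ₁ cos δ + cos φ₁ sin δ cos θ = -0.110469, so φ₂ = -6.342°.
Then Δλ = atan2(0.054468, 0.133900) = 0.386339 rad, from sin θ sin δ cos φ₁ over cos δ − sin φ₁ sin φ₂.
λ₂ = -57.438° + 22.136° = -35.302°.
The forward bearing on arrival equals the back-azimuth from the destination plus 180°.
Back-azimuth from P₂ (-6.3°, -35.3°) to P₁ (81.6°, -57.4°), with Δλ' = λ₁ − λ₂ = -22.1°: atan2( sin Δλ' cos φ₁ , cos φ₂ sin φ₁ − sin φ₂ cos φ₁ cos Δλ' ) = 356.9°.
Final bearing = (356.9° + 180°) mod 360° = 176.9°.

final bearing 176.9°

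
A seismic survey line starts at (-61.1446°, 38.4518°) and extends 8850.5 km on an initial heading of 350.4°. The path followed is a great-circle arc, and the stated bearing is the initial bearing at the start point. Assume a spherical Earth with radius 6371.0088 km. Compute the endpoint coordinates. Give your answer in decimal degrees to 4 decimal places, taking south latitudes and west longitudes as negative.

latitude 18.0487°, longitude 28.5177°

Angular distance δ = d/R = 8850.5 / 6371.0088 = 1.389183 rad.
Start latitude φ₁ = -1.067175 rad; initial bearing θ = 6.115634 rad.
sin φ₂ = sin φ₁ cos δ + cos φ₁ sin δ cos θ = (-0.875840)(0.180616) + (0.482601)(0.983554)(0.985996) = 0.309826
φ₂ = asin(0.309826) = 0.315010 rad = 18.0487°.
Then Δλ = atan2(-0.079159, 0.451974) = -0.173382 rad, from sin θ sin δ cos φ₁ over cos δ − sin φ₁ sin φ₂.
λ₂ = λ₁ + Δλ = 28.5177°.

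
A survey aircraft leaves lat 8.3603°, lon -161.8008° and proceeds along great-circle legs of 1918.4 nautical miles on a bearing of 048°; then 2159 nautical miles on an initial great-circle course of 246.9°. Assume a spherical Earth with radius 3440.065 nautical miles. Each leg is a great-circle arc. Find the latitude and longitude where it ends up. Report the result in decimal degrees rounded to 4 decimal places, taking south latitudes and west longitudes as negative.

latitude 10.4016°, longitude -168.5863°

Apply the spherical direct solution leg by leg, carrying full precision between legs.
Leg 1: from (8.3603°, -161.8008°), δ = 1918.4/3440.065 = 0.557664 rad, θ = 48° → φ = 28.2756°, λ = -135.2776°.
Leg 2: from (28.2756°, -135.2776°), δ = 2159/3440.065 = 0.627604 rad, θ = 246.9° → φ = 10.4016°, λ = -168.5863°.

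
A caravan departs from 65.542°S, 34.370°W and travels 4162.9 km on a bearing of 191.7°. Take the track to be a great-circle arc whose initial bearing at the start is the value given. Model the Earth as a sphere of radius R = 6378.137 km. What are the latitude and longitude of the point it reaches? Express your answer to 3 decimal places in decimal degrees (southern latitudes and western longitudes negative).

latitude -75.787°, longitude 175.735°

Angular distance δ = d/R = 4162.9 / 6378.137 = 0.652683 rad.
With φ₁ = -65.542° = -1.143924 rad and θ = 191.7° = 3.345796 rad:
Destination latitude: φ₂ = arcsin( sin φ₁ cos δ + cos φ₁ sin δ cos θ ) = arcsin(-0.969389) = -75.787°.
Then Δλ = atan2(-0.050990, -0.087943) = -2.616153 rad, from sin θ sin δ cos φ₁ over cos δ − sin φ₁ sin φ₂.
λ₂ = -34.370° + -149.895° = -184.265°, normalized to (−180°, 180°] → 175.735°.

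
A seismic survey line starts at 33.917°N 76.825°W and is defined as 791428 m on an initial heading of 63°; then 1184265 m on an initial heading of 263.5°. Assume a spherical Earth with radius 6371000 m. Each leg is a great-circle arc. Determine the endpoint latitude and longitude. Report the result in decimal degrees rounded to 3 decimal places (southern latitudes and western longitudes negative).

Apply the spherical direct solution leg by leg, carrying full precision between legs.
Leg 1: from (33.917°, -76.825°), δ = 791428/6371000 = 0.124224 rad, θ = 63° → φ = 36.897°, λ = -68.890°.
Leg 2: from (36.897°, -68.890°), δ = 1184265/6371000 = 0.185884 rad, θ = 263.5° → φ = 34.981°, λ = -81.841°.

latitude 34.981°, longitude -81.841°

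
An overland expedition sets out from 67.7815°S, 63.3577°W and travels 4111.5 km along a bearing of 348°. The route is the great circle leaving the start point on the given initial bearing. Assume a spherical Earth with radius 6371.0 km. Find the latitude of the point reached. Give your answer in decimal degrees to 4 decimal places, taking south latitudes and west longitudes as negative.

latitude -31.1380°

Angular distance δ = d/R = 4111.5 / 6371 = 0.645346 rad.
With φ₁ = -67.7815° = -1.183010 rad and θ = 348° = 6.073746 rad:
sin φ₂ = sin φ₁ cos δ + cos φ₁ sin δ cos θ = (-0.925749)(0.798892) + (0.378140)(0.601475)(0.978148) = -0.517101
φ₂ = asin(-0.517101) = -0.543461 rad = -31.1380°.
Δλ = atan2( sin θ sin δ cos φ₁ , cos δ − sin φ₁ sin φ₂ ) = atan2(-0.047288, 0.320186) = -0.146629 rad = -8.4012°.
Hence λ₂ = -63.3577° + -8.4012° = -71.7589°.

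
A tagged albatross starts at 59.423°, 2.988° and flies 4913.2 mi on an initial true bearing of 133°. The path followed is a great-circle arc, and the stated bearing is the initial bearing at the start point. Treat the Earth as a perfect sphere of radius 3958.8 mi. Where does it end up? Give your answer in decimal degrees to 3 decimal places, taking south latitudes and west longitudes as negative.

latitude -2.837°, longitude 46.841°

δ = 4913.2/3958.8 = 1.241083 rad (71.1088°).
Start latitude φ₁ = 1.037127 rad; initial bearing θ = 2.321288 rad.
Destination latitude: φ₂ = arcsin( sin φ₁ cos δ + cos φ₁ sin δ cos θ ) = arcsin(-0.049492) = -2.837°.
Δλ = atan2( sin θ sin δ cos φ₁ , cos δ − sin φ₁ sin φ₂ ) = atan2(0.351997, 0.366382) = 0.765377 rad = 43.853°.
λ₂ = λ₁ + Δλ = 46.841°.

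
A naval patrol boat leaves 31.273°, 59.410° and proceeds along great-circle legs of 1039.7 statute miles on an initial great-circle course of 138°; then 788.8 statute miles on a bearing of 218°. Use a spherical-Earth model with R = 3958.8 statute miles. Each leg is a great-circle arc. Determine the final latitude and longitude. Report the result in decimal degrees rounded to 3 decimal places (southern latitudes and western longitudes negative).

latitude 10.537°, longitude 62.920°

Apply the spherical direct solution leg by leg, carrying full precision between legs.
Leg 1: from (31.273°, 59.410°), δ = 1039.7/3958.8 = 0.262630 rad, θ = 138° → φ = 19.658°, λ = 70.040°.
Leg 2: from (19.658°, 70.040°), δ = 788.8/3958.8 = 0.199252 rad, θ = 218° → φ = 10.537°, λ = 62.920°.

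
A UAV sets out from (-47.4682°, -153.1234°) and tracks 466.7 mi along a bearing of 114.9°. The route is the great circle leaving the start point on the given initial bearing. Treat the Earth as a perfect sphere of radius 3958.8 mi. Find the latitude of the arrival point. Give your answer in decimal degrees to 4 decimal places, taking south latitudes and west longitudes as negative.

The arc subtends δ = 466.7/3958.8 = 0.117889 rad at the centre.
Start latitude φ₁ = -0.828476 rad; initial bearing θ = 2.005383 rad.
Destination latitude: φ₂ = arcsin( sin φ₁ cos δ + cos φ₁ sin δ cos θ ) = arcsin(-0.765263) = -49.9304°.
Δλ = atan2( sin θ sin δ cos φ₁ , cos δ − sin φ₁ sin φ₂ ) = atan2(0.072118, 0.429135) = 0.166498 rad = 9.5396°.
λ₂ = λ₁ + Δλ = -143.5838°.

latitude -49.9304°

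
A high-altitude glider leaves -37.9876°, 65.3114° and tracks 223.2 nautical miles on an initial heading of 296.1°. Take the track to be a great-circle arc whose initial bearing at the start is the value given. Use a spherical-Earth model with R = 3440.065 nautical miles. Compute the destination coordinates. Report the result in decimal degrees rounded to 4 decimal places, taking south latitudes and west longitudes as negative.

Angular distance δ = d/R = 223.2 / 3440.065 = 0.064882 rad.
Converting: φ₁ = -0.663009 rad, θ = 5.167920 rad.
Applying the spherical law of cosines for sides, sin φ₂ = sin φ₁ cos δ + cos φ₁ sin δ cos θ = -0.591715, so φ₂ = -36.2788°.
For the longitude increment, Δλ = atan2( sin θ sin δ cos φ₁, cos δ − sin φ₁ sin φ₂ ) = atan2(-0.045890, 0.633701) = -4.1419°.
λ₂ = λ₁ + Δλ = 61.1695°.

latitude -36.2788°, longitude 61.1695°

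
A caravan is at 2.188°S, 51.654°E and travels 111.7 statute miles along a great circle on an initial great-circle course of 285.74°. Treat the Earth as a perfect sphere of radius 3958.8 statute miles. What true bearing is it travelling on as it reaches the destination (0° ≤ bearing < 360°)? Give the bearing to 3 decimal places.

final bearing 285.793°

Central angle δ = d/R = 0.028216 rad.
Converting: φ₁ = -0.038188 rad, θ = 4.987104 rad.
Destination latitude: φ₂ = arcsin( sin φ₁ cos δ + cos φ₁ sin δ cos θ ) = arcsin(-0.030516) = -1.749°.
Δλ = atan2( sin θ sin δ cos φ₁ , cos δ − sin φ₁ sin φ₂ ) = atan2(-0.027134, 0.998437) = -0.027170 rad = -1.557°.
λ₂ = λ₁ + Δλ = 50.097°.
The forward bearing on arrival equals the back-azimuth from the destination plus 180°.
Back-azimuth from P₂ (-1.749°, 50.097°) to P₁ (-2.188°, 51.654°), with Δλ' = λ₁ − λ₂ = 1.557°: atan2( sin Δλ' cos φ₁ , cos φ₂ sin φ₁ − sin φ₂ cos φ₁ cos Δλ' ) = 105.793°.
Final bearing = (105.793° + 180°) mod 360° = 285.793°.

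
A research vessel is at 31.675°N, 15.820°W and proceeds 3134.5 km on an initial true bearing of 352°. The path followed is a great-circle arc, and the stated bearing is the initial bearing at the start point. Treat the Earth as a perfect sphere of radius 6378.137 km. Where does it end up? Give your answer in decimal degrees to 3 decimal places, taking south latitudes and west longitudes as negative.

Angular distance δ = d/R = 3134.5 / 6378.137 = 0.491444 rad.
Start latitude φ₁ = 0.552833 rad; initial bearing θ = 6.143559 rad.
Applying the spherical law of cosines for sides, sin φ₂ = sin φ₁ cos δ + cos φ₁ sin δ cos θ = 0.860653, so φ₂ = 59.390°.
Then Δλ = atan2(-0.055893, 0.429723) = -0.129341 rad, from sin θ sin δ cos φ₁ over cos δ − sin φ₁ sin φ₂.
λ₂ = λ₁ + Δλ = -23.231°.

latitude 59.390°, longitude -23.231°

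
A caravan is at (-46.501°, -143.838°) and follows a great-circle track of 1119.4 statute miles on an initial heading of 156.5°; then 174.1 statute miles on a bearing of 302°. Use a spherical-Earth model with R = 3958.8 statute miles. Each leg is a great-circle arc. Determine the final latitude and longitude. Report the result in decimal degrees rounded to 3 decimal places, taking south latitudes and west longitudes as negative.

latitude -59.371°, longitude -134.863°

Apply the spherical direct solution leg by leg, carrying full precision between legs.
Leg 1: from (-46.501°, -143.838°), δ = 1119.4/3958.8 = 0.282762 rad, θ = 156.5° → φ = -60.775°, λ = -130.667°.
Leg 2: from (-60.775°, -130.667°), δ = 174.1/3958.8 = 0.043978 rad, θ = 302° → φ = -59.371°, λ = -134.863°.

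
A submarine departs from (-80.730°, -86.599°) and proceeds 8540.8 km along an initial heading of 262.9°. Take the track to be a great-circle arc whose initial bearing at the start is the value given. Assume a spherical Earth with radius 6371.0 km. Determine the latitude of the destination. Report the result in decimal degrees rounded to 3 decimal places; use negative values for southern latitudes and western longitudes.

latitude -14.158°

δ = 8540.8/6371 = 1.340574 rad (76.8093°).
Converting: φ₁ = -1.409004 rad, θ = 4.588471 rad.
Applying the spherical law of cosines for sides, sin φ₂ = sin φ₁ cos δ + cos φ₁ sin δ cos θ = -0.244599, so φ₂ = -14.158°.
Then Δλ = atan2(-0.155634, -0.013211) = -1.655476 rad, from sin θ sin δ cos φ₁ over cos δ − sin φ₁ sin φ₂.
λ₂ = -86.599° + -94.852° = -181.451°, normalized to (−180°, 180°] → 178.549°.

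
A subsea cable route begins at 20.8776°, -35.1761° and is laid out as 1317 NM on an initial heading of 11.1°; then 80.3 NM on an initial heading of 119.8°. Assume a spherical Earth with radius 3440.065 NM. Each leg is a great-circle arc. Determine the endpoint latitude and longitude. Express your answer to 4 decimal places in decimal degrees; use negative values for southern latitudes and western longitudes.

Apply the spherical direct solution leg by leg, carrying full precision between legs.
Leg 1: from (20.8776°, -35.1761°), δ = 1317/3440.065 = 0.382842 rad, θ = 11.1° → φ = 42.3049°, λ = -29.5957°.
Leg 2: from (42.3049°, -29.5957°), δ = 80.3/3440.065 = 0.023343 rad, θ = 119.8° → φ = 41.6297°, λ = -28.0429°.

latitude 41.6297°, longitude -28.0429°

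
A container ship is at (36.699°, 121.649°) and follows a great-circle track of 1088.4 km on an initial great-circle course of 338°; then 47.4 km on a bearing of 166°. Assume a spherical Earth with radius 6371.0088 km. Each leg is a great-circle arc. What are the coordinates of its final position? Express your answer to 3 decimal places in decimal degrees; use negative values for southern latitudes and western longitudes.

Apply the spherical direct solution leg by leg, carrying full precision between legs.
Leg 1: from (36.699°, 121.649°), δ = 1088.4/6371.0088 = 0.170836 rad, θ = 338° → φ = 45.667°, λ = 116.420°.
Leg 2: from (45.667°, 116.420°), δ = 47.4/6371.0088 = 0.007440 rad, θ = 166° → φ = 45.254°, λ = 116.567°.

latitude 45.254°, longitude 116.567°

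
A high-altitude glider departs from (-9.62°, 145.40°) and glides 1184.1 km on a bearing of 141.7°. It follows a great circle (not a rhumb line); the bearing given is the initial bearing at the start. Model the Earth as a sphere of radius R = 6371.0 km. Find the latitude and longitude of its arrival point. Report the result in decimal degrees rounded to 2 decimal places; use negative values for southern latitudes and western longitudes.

latitude -17.89°, longitude 152.31°

Central angle δ = d/R = 0.185858 rad.
Start latitude φ₁ = -0.167901 rad; initial bearing θ = 2.473132 rad.
Applying the spherical law of cosines for sides, sin φ₂ = sin φ₁ cos δ + cos φ₁ sin δ cos θ = -0.307214, so φ₂ = -17.89°.
Then Δλ = atan2(0.112918, 0.931439) = 0.120641 rad, from sin θ sin δ cos φ₁ over cos δ − sin φ₁ sin φ₂.
λ₂ = λ₁ + Δλ = 152.31°.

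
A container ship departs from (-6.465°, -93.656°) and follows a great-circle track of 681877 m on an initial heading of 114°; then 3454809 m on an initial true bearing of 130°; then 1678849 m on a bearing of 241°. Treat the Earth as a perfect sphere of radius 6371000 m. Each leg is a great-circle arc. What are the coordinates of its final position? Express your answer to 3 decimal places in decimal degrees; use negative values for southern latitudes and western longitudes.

Apply the spherical direct solution leg by leg, carrying full precision between legs.
Leg 1: from (-6.465°, -93.656°), δ = 681877/6371000 = 0.107028 rad, θ = 114° → φ = -8.924°, λ = -87.987°.
Leg 2: from (-8.924°, -87.987°), δ = 3454809/6371000 = 0.542271 rad, θ = 130° → φ = -27.425°, λ = -61.538°.
Leg 3: from (-27.425°, -61.538°), δ = 1678849/6371000 = 0.263514 rad, θ = 241° → φ = -33.833°, λ = -77.456°.

latitude -33.833°, longitude -77.456°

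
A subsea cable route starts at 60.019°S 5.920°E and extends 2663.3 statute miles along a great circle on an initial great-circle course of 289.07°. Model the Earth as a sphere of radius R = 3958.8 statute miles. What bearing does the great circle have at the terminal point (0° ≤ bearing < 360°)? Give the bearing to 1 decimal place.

δ = 2663.3/3958.8 = 0.672754 rad (38.5460°).
With φ₁ = -60.019° = -1.047529 rad and θ = 289.07° = 5.045223 rad:
Applying the spherical law of cosines for sides, sin φ₂ = sin φ₁ cos δ + cos φ₁ sin δ cos θ = -0.575716, so φ₂ = -35.150°.
Δλ = atan2( sin θ sin δ cos φ₁ , cos δ − sin φ₁ sin φ₂ ) = atan2(-0.294303, 0.283428) = -0.804220 rad = -46.078°.
λ₂ = 5.920° + -46.078° = -40.158°.
The forward bearing on arrival equals the back-azimuth from the destination plus 180°.
Back-azimuth from P₂ (-35.1°, -40.2°) to P₁ (-60.0°, 5.9°), with Δλ' = λ₁ − λ₂ = 46.1°: atan2( sin Δλ' cos φ₁ , cos φ₂ sin φ₁ − sin φ₂ cos φ₁ cos Δλ' ) = 144.7°.
Final bearing = (144.7° + 180°) mod 360° = 324.7°.

final bearing 324.7°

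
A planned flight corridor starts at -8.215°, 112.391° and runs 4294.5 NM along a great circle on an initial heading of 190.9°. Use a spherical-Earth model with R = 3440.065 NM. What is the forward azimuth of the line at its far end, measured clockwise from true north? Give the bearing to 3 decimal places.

final bearing 227.345°

δ = 4294.5/3440.065 = 1.248378 rad (71.5268°).
With φ₁ = -8.215° = -0.143379 rad and θ = 190.9° = 3.331834 rad:
sin φ₂ = sin φ₁ cos δ + cos φ₁ sin δ cos θ = (-0.142888)(0.316862) + (0.989739)(0.948472)(-0.981959) = -0.967079
φ₂ = asin(-0.967079) = -1.313490 rad = -75.257°.
For the longitude increment, Δλ = atan2( sin θ sin δ cos φ₁, cos δ − sin φ₁ sin φ₂ ) = atan2(-0.177511, 0.178678) = -44.812°.
λ₂ = λ₁ + Δλ = 67.579°.
The forward bearing on arrival equals the back-azimuth from the destination plus 180°.
Back-azimuth from P₂ (-75.257°, 67.579°) to P₁ (-8.215°, 112.391°), with Δλ' = λ₁ − λ₂ = 44.812°: atan2( sin Δλ' cos φ₁ , cos φ₂ sin φ₁ − sin φ₂ cos φ₁ cos Δλ' ) = 47.345°.
Final bearing = (47.345° + 180°) mod 360° = 227.345°.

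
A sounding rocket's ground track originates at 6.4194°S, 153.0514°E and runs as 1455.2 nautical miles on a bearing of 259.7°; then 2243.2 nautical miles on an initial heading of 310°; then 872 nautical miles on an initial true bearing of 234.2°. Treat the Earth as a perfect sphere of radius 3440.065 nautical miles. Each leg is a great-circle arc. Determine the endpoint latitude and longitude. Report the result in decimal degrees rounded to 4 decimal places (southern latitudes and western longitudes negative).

latitude 5.4513°, longitude 88.3912°

Apply the spherical direct solution leg by leg, carrying full precision between legs.
Leg 1: from (-6.4194°, 153.0514°), δ = 1455.2/3440.065 = 0.423015 rad, θ = 259.7° → φ = -10.0723°, λ = 128.8328°.
Leg 2: from (-10.0723°, 128.8328°), δ = 2243.2/3440.065 = 0.652081 rad, θ = 310° → φ = 14.1849°, λ = 100.1809°.
Leg 3: from (14.1849°, 100.1809°), δ = 872/3440.065 = 0.253484 rad, θ = 234.2° → φ = 5.4513°, λ = 88.3912°.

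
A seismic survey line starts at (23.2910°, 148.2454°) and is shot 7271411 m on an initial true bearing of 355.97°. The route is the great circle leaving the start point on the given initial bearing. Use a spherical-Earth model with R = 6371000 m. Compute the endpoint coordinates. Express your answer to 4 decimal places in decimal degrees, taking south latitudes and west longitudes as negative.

latitude 86.0893°, longitude 78.7131°

Central angle δ = d/R = 1.141330 rad.
Converting: φ₁ = 0.406505 rad, θ = 6.212849 rad.
sin φ₂ = sin φ₁ cos δ + cos φ₁ sin δ cos θ = (0.395401)(0.416386) + (0.918509)(0.909188)(0.997527) = 0.997672
φ₂ = asin(0.997672) = 1.502541 rad = 86.0893°.
For the longitude increment, Δλ = atan2( sin θ sin δ cos φ₁, cos δ − sin φ₁ sin φ₂ ) = atan2(-0.058690, 0.021905) = -69.5323°.
λ₂ = λ₁ + Δλ = 78.7131°.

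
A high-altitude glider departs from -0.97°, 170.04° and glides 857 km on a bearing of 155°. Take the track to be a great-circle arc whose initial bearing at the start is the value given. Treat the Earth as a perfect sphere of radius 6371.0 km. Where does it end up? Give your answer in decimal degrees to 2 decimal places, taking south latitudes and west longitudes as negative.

latitude -7.95°, longitude 173.32°

Central angle δ = d/R = 0.134516 rad.
Converting: φ₁ = -0.016930 rad, θ = 2.705260 rad.
sin φ₂ = sin φ₁ cos δ + cos φ₁ sin δ cos θ = (-0.016929)(0.990966) + (0.999857)(0.134110)(-0.906308) = -0.138304
φ₂ = asin(-0.138304) = -0.138749 rad = -7.95°.
Δλ = atan2( sin θ sin δ cos φ₁ , cos δ − sin φ₁ sin φ₂ ) = atan2(0.056669, 0.988625) = 0.057259 rad = 3.28°.
λ₂ = λ₁ + Δλ = 173.32°.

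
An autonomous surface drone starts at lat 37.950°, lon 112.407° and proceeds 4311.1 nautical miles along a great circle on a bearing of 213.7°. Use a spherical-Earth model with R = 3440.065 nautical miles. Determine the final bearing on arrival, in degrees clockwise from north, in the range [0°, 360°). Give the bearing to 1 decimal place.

final bearing 209.0°

Angular distance δ = d/R = 4311.1 / 3440.065 = 1.253203 rad.
Start latitude φ₁ = 0.662352 rad; initial bearing θ = 3.729769 rad.
Destination latitude: φ₂ = arcsin( sin φ₁ cos δ + cos φ₁ sin δ cos θ ) = arcsin(-0.431182) = -25.543°.
Then Δλ = atan2(-0.415641, 0.577447) = -0.623885 rad, from sin θ sin δ cos φ₁ over cos δ − sin φ₁ sin φ₂.
Hence λ₂ = 112.407° + -35.746° = 76.661°.
The forward bearing on arrival equals the back-azimuth from the destination plus 180°.
Back-azimuth from P₂ (-25.5°, 76.7°) to P₁ (38.0°, 112.4°), with Δλ' = λ₁ − λ₂ = 35.7°: atan2( sin Δλ' cos φ₁ , cos φ₂ sin φ₁ − sin φ₂ cos φ₁ cos Δλ' ) = 29.0°.
Final bearing = (29.0° + 180°) mod 360° = 209.0°.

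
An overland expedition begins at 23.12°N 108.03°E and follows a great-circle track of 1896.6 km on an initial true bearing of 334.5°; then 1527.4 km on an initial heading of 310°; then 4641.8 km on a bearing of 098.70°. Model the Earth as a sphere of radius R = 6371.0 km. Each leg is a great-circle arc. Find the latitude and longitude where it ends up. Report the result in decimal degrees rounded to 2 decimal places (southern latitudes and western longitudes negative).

latitude 27.92°, longitude 131.70°

Apply the spherical direct solution leg by leg, carrying full precision between legs.
Leg 1: from (23.12°, 108.03°), δ = 1896.6/6371 = 0.297693 rad, θ = 334.5° → φ = 38.23°, λ = 98.78°.
Leg 2: from (38.23°, 98.78°), δ = 1527.4/6371 = 0.239743 rad, θ = 310° → φ = 46.14°, λ = 83.56°.
Leg 3: from (46.14°, 83.56°), δ = 4641.8/6371 = 0.728583 rad, θ = 98.7° → φ = 27.92°, λ = 131.70°.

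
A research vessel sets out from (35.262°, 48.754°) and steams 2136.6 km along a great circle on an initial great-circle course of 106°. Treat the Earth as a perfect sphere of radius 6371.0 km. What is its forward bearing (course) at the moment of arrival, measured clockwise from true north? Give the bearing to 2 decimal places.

final bearing 117.15°

Central angle δ = d/R = 0.335363 rad.
Start latitude φ₁ = 0.615438 rad; initial bearing θ = 1.850049 rad.
Destination latitude: φ₂ = arcsin( sin φ₁ cos δ + cos φ₁ sin δ cos θ ) = arcsin(0.471083) = 28.105°.
For the longitude increment, Δλ = atan2( sin θ sin δ cos φ₁, cos δ − sin φ₁ sin φ₂ ) = atan2(0.258317, 0.672327) = 21.017°.
λ₂ = 48.754° + 21.017° = 69.771°.
The forward bearing on arrival equals the back-azimuth from the destination plus 180°.
Back-azimuth from P₂ (28.10°, 69.77°) to P₁ (35.26°, 48.75°), with Δλ' = λ₁ − λ₂ = -21.02°: atan2( sin Δλ' cos φ₁ , cos φ₂ sin φ₁ − sin φ₂ cos φ₁ cos Δλ' ) = 297.15°.
Final bearing = (297.15° + 180°) mod 360° = 117.15°.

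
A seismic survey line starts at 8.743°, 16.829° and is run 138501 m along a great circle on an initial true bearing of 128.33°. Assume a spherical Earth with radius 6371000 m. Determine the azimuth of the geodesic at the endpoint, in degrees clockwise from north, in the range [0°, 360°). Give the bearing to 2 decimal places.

final bearing 128.47°

Central angle δ = d/R = 0.021739 rad.
With φ₁ = 8.743° = 0.152594 rad and θ = 128.33° = 2.239781 rad:
Destination latitude: φ₂ = arcsin( sin φ₁ cos δ + cos φ₁ sin δ cos θ ) = arcsin(0.138642) = 7.969°.
Then Δλ = atan2(0.016854, 0.978690) = 0.017219 rad, from sin θ sin δ cos φ₁ over cos δ − sin φ₁ sin φ₂.
λ₂ = 16.829° + 0.987° = 17.816°.
The forward bearing on arrival equals the back-azimuth from the destination plus 180°.
Back-azimuth from P₂ (7.97°, 17.82°) to P₁ (8.74°, 16.83°), with Δλ' = λ₁ − λ₂ = -0.99°: atan2( sin Δλ' cos φ₁ , cos φ₂ sin φ₁ − sin φ₂ cos φ₁ cos Δλ' ) = 308.47°.
Final bearing = (308.47° + 180°) mod 360° = 128.47°.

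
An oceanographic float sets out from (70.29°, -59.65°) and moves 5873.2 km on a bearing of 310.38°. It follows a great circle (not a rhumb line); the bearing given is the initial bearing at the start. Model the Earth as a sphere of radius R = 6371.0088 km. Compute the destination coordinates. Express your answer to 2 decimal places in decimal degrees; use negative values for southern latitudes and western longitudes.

latitude 47.99°, longitude -174.58°

Central angle δ = d/R = 0.921863 rad.
Start latitude φ₁ = 1.226792 rad; initial bearing θ = 5.417153 rad.
Applying the spherical law of cosines for sides, sin φ₂ = sin φ₁ cos δ + cos φ₁ sin δ cos θ = 0.743011, so φ₂ = 47.99°.
Then Δλ = atan2(-0.204690, -0.095143) = -2.005901 rad, from sin θ sin δ cos φ₁ over cos δ − sin φ₁ sin φ₂.
λ₂ = -59.65° + -114.93° = -174.58°.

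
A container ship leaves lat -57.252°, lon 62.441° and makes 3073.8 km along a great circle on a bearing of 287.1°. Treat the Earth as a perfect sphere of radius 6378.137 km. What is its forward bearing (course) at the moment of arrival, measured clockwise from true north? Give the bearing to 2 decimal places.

final bearing 315.75°

Angular distance δ = d/R = 3073.8 / 6378.137 = 0.481928 rad.
With φ₁ = -57.252° = -0.999236 rad and θ = 287.1° = 5.010840 rad:
Destination latitude: φ₂ = arcsin( sin φ₁ cos δ + cos φ₁ sin δ cos θ ) = arcsin(-0.671542) = -42.186°.
Δλ = atan2( sin θ sin δ cos φ₁ , cos δ − sin φ₁ sin φ₂ ) = atan2(-0.239638, 0.321298) = -0.640836 rad = -36.717°.
λ₂ = λ₁ + Δλ = 25.724°.
The forward bearing on arrival equals the back-azimuth from the destination plus 180°.
Back-azimuth from P₂ (-42.19°, 25.72°) to P₁ (-57.25°, 62.44°), with Δλ' = λ₁ − λ₂ = 36.72°: atan2( sin Δλ' cos φ₁ , cos φ₂ sin φ₁ − sin φ₂ cos φ₁ cos Δλ' ) = 135.75°.
Final bearing = (135.75° + 180°) mod 360° = 315.75°.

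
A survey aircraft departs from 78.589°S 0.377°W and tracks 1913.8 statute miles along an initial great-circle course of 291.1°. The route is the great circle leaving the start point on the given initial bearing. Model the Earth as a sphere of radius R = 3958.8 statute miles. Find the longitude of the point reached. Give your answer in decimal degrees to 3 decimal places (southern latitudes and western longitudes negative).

longitude -52.345°

Angular distance δ = d/R = 1913.8 / 3958.8 = 0.483429 rad.
Converting: φ₁ = -1.371637 rad, θ = 5.080653 rad.
Applying the spherical law of cosines for sides, sin φ₂ = sin φ₁ cos δ + cos φ₁ sin δ cos θ = -0.834798, so φ₂ = -56.595°.
Then Δλ = atan2(-0.085796, 0.067109) = -0.907011 rad, from sin θ sin δ cos φ₁ over cos δ − sin φ₁ sin φ₂.
Hence λ₂ = -0.377° + -51.968° = -52.345°.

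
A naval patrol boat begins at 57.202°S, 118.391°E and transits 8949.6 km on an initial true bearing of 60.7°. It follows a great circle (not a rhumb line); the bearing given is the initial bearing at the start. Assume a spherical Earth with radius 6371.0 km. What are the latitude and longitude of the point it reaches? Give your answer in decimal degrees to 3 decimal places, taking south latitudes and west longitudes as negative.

Angular distance δ = d/R = 8949.6 / 6371 = 1.404740 rad.
With φ₁ = -57.202° = -0.998363 rad and θ = 60.7° = 1.059415 rad:
Applying the spherical law of cosines for sides, sin φ₂ = sin φ₁ cos δ + cos φ₁ sin δ cos θ = 0.122498, so φ₂ = 7.036°.
Then Δλ = atan2(0.465884, 0.268264) = 1.048348 rad, from sin θ sin δ cos φ₁ over cos δ − sin φ₁ sin φ₂.
λ₂ = 118.391° + 60.066° = 178.457°.

latitude 7.036°, longitude 178.457°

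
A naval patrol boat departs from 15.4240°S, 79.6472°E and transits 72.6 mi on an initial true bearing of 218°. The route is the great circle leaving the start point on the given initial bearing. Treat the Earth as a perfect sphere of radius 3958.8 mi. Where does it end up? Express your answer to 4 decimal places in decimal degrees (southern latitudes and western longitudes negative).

latitude -16.2510°, longitude 78.9734°

δ = 72.6/3958.8 = 0.018339 rad (1.0507°).
Start latitude φ₁ = -0.269200 rad; initial bearing θ = 3.804818 rad.
Applying the spherical law of cosines for sides, sin φ₂ = sin φ₁ cos δ + cos φ₁ sin δ cos θ = -0.279845, so φ₂ = -16.2510°.
For the longitude increment, Δλ = atan2( sin θ sin δ cos φ₁, cos δ − sin φ₁ sin φ₂ ) = atan2(-0.010883, 0.925404) = -0.6738°.
λ₂ = λ₁ + Δλ = 78.9734°.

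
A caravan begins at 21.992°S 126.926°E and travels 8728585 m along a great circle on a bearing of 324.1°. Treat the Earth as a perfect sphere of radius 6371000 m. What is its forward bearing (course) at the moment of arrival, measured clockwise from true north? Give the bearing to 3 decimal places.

final bearing 313.543°

δ = 8728585/6371000 = 1.370049 rad (78.4981°).
With φ₁ = -21.992° = -0.383833 rad and θ = 324.1° = 5.656612 rad:
Applying the spherical law of cosines for sides, sin φ₂ = sin φ₁ cos δ + cos φ₁ sin δ cos θ = 0.661345, so φ₂ = 41.403°.
Then Δλ = atan2(-0.532787, 0.447060) = -0.872666 rad, from sin θ sin δ cos φ₁ over cos δ − sin φ₁ sin φ₂.
Hence λ₂ = 126.926° + -50.000° = 76.926°.
The forward bearing on arrival equals the back-azimuth from the destination plus 180°.
Back-azimuth from P₂ (41.403°, 76.926°) to P₁ (-21.992°, 126.926°), with Δλ' = λ₁ − λ₂ = 50.000°: atan2( sin Δλ' cos φ₁ , cos φ₂ sin φ₁ − sin φ₂ cos φ₁ cos Δλ' ) = 133.543°.
Final bearing = (133.543° + 180°) mod 360° = 313.543°.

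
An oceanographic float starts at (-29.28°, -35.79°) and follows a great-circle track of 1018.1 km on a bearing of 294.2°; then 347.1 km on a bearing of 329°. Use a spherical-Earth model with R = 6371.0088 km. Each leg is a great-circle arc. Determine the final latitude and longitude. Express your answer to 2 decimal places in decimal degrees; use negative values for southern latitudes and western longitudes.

latitude -22.53°, longitude -46.76°

Apply the spherical direct solution leg by leg, carrying full precision between legs.
Leg 1: from (-29.28°, -35.79°), δ = 1018.1/6371.0088 = 0.159802 rad, θ = 294.2° → φ = -25.21°, λ = -45.02°.
Leg 2: from (-25.21°, -45.02°), δ = 347.1/6371.0088 = 0.054481 rad, θ = 329° → φ = -22.53°, λ = -46.76°.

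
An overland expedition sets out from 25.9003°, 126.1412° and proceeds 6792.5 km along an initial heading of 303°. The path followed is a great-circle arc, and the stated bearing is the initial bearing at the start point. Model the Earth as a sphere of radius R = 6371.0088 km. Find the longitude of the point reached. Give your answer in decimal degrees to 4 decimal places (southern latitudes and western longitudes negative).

δ = 6792.5/6371.0088 = 1.066158 rad (61.0863°).
With φ₁ = 25.9003° = 0.452046 rad and θ = 303° = 5.288348 rad:
Destination latitude: φ₂ = arcsin( sin φ₁ cos δ + cos φ₁ sin δ cos θ ) = arcsin(0.640055) = 39.7959°.
Then Δλ = atan2(-0.660390, 0.203911) = -1.271310 rad, from sin θ sin δ cos φ₁ over cos δ − sin φ₁ sin φ₂.
λ₂ = λ₁ + Δλ = 53.3005°.

longitude 53.3005°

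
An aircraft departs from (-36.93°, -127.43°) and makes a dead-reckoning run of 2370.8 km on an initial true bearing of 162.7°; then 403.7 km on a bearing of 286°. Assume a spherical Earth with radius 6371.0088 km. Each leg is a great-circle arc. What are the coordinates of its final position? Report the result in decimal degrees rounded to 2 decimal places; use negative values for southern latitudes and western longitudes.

latitude -55.69°, longitude -122.23°

Apply the spherical direct solution leg by leg, carrying full precision between legs.
Leg 1: from (-36.93°, -127.43°), δ = 2370.8/6371.0088 = 0.372123 rad, θ = 162.7° → φ = -56.85°, λ = -116.03°.
Leg 2: from (-56.85°, -116.03°), δ = 403.7/6371.0088 = 0.063365 rad, θ = 286° → φ = -55.69°, λ = -122.23°.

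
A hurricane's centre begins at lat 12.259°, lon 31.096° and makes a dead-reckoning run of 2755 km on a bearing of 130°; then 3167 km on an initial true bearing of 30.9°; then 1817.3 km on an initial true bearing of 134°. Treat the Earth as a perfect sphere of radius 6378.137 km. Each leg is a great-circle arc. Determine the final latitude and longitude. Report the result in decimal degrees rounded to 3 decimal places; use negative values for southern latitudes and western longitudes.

Apply the spherical direct solution leg by leg, carrying full precision between legs.
Leg 1: from (12.259°, 31.096°), δ = 2755/6378.137 = 0.431944 rad, θ = 130° → φ = -4.021°, λ = 49.849°.
Leg 2: from (-4.021°, 49.849°), δ = 3167/6378.137 = 0.496540 rad, θ = 30.9° → φ = 20.249°, λ = 64.964°.
Leg 3: from (20.249°, 64.964°), δ = 1817.3/6378.137 = 0.284926 rad, θ = 134° → φ = 8.567°, λ = 76.763°.

latitude 8.567°, longitude 76.763°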